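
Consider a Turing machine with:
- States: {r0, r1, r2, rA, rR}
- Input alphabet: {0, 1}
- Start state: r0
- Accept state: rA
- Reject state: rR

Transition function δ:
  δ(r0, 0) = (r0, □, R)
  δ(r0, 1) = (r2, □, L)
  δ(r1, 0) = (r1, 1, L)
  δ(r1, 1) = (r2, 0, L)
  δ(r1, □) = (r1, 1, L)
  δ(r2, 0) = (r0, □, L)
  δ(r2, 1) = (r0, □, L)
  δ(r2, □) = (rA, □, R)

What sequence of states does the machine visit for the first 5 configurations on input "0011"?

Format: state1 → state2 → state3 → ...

Execution trace:
Initial: [r0]0011
Step 1: δ(r0, 0) = (r0, □, R) → □[r0]011
Step 2: δ(r0, 0) = (r0, □, R) → □□[r0]11
Step 3: δ(r0, 1) = (r2, □, L) → □[r2]□□1
Step 4: δ(r2, □) = (rA, □, R) → □□[rA]□1

The machine reaches the accept state rA and halts.

State sequence: r0 → r0 → r0 → r2 → rA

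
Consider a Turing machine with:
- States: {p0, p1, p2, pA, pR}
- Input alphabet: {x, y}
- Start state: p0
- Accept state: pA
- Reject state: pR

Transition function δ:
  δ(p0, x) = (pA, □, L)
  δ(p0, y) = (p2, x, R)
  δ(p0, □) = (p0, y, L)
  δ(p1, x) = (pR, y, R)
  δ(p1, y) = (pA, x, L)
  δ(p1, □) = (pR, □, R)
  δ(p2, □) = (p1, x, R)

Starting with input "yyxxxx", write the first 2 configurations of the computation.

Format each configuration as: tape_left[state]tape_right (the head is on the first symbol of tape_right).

Transitions applied:
Step 1: δ(p0, y) = (p2, x, R)

The first 2 configurations are:
[p0]yyxxxx ⊢ x[p2]yxxxx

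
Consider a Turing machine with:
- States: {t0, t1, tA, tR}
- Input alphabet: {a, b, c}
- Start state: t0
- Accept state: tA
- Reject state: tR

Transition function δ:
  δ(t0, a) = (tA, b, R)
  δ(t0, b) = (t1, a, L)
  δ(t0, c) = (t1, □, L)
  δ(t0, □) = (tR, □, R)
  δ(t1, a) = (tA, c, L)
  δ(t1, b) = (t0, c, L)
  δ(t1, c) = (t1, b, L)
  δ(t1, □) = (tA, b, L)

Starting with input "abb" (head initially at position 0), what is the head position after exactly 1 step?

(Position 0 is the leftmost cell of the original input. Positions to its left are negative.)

Execution trace (head position shown):
Step 0: [t0]abb  (head at position 0)
Step 1: move right → b[tA]bb  (head at position 1)

After 1 step, the head is at position 1.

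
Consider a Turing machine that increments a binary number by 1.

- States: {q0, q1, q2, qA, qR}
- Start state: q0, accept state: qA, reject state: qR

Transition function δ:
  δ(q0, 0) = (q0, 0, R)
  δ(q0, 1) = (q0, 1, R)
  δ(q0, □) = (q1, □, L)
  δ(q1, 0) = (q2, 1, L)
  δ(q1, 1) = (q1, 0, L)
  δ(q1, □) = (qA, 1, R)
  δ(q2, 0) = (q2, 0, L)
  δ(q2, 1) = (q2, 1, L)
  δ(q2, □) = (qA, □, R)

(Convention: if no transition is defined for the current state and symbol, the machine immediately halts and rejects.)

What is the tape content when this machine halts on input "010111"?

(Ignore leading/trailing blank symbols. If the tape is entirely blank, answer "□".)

Execution trace:
Initial: [q0]010111
Step 1: δ(q0, 0) = (q0, 0, R) → 0[q0]10111
Step 2: δ(q0, 1) = (q0, 1, R) → 01[q0]0111
Step 3: δ(q0, 0) = (q0, 0, R) → 010[q0]111
Step 4: δ(q0, 1) = (q0, 1, R) → 0101[q0]11
Step 5: δ(q0, 1) = (q0, 1, R) → 01011[q0]1
Step 6: δ(q0, 1) = (q0, 1, R) → 010111[q0]□
Step 7: δ(q0, □) = (q1, □, L) → 01011[q1]1□
Step 8: δ(q1, 1) = (q1, 0, L) → 0101[q1]10□
Step 9: δ(q1, 1) = (q1, 0, L) → 010[q1]100□
Step 10: δ(q1, 1) = (q1, 0, L) → 01[q1]0000□
Step 11: δ(q1, 0) = (q2, 1, L) → 0[q2]11000□
Step 12: δ(q2, 1) = (q2, 1, L) → [q2]011000□
Step 13: δ(q2, 0) = (q2, 0, L) → [q2]□011000□
Step 14: δ(q2, □) = (qA, □, R) → □[qA]011000□

The machine reaches the accept state qA and halts.

Final tape (ignoring leading/trailing blanks): 011000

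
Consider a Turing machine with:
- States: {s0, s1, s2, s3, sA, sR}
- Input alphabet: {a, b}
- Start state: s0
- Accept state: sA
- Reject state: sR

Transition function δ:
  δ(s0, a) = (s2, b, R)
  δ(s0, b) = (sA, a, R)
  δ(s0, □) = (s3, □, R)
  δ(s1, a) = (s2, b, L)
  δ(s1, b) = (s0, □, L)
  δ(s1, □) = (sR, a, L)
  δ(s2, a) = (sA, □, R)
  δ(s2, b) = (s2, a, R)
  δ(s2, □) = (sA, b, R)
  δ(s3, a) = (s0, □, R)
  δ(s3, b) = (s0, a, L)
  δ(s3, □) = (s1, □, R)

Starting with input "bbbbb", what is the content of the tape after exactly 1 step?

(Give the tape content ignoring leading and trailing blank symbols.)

Execution trace:
Initial: [s0]bbbbb
Step 1: δ(s0, b) = (sA, a, R) → a[sA]bbbb

The machine reaches the accept state sA and halts.

After 1 step, the tape (ignoring leading/trailing blanks) is: abbbb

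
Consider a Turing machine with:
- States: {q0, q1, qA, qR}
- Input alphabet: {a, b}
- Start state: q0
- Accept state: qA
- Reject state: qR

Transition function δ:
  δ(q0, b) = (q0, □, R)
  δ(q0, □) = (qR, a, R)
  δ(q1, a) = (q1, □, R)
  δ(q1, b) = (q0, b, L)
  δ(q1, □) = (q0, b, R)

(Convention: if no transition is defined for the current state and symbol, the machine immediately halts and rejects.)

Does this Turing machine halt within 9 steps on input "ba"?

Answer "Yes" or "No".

Execution trace:
Initial: [q0]ba
Step 1: δ(q0, b) = (q0, □, R) → □[q0]a

No transition is defined for δ(q0, a). By convention the machine halts and rejects.
The machine halted after 1 step (within the 9-step bound).

Answer: Yes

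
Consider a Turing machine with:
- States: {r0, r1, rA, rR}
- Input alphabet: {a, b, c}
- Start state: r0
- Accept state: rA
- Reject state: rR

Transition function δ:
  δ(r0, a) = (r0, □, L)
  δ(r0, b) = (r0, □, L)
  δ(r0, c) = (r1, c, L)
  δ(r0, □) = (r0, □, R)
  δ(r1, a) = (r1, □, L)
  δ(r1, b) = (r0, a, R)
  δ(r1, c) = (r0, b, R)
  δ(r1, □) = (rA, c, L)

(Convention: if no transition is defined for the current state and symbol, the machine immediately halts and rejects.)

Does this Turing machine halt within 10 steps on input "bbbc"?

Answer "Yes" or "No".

Execution trace:
Initial: [r0]bbbc
Step 1: δ(r0, b) = (r0, □, L) → [r0]□□bbc
Step 2: δ(r0, □) = (r0, □, R) → □[r0]□bbc
Step 3: δ(r0, □) = (r0, □, R) → □□[r0]bbc
Step 4: δ(r0, b) = (r0, □, L) → □[r0]□□bc
Step 5: δ(r0, □) = (r0, □, R) → □□[r0]□bc
Step 6: δ(r0, □) = (r0, □, R) → □□□[r0]bc
Step 7: δ(r0, b) = (r0, □, L) → □□[r0]□□c
Step 8: δ(r0, □) = (r0, □, R) → □□□[r0]□c
Step 9: δ(r0, □) = (r0, □, R) → □□□□[r0]c
Step 10: δ(r0, c) = (r1, c, L) → □□□[r1]□c

The machine has not reached a halting state after 10 steps.
The machine did not halt within the 10-step bound.

Answer: No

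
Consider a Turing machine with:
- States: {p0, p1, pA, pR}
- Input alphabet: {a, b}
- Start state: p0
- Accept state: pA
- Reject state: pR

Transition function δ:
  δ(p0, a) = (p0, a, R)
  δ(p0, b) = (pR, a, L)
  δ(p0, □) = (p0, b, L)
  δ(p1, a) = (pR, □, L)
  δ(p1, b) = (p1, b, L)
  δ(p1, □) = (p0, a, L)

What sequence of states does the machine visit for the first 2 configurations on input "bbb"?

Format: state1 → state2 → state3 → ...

Execution trace:
Initial: [p0]bbb
Step 1: δ(p0, b) = (pR, a, L) → [pR]□abb

The machine reaches the reject state pR and halts.

State sequence: p0 → pR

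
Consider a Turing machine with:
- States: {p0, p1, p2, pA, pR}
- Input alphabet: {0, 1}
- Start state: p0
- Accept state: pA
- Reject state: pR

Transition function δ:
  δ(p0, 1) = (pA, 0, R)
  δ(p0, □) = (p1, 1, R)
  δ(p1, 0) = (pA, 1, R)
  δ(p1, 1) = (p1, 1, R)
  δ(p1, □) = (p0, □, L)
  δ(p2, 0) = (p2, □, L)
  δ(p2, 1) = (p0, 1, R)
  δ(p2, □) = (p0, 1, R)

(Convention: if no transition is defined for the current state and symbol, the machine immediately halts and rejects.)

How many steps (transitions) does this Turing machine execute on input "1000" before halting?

Execution trace:
Initial: [p0]1000
Step 1: δ(p0, 1) = (pA, 0, R) → 0[pA]000

The machine reaches the accept state pA and halts.

The machine executed 1 step before halting.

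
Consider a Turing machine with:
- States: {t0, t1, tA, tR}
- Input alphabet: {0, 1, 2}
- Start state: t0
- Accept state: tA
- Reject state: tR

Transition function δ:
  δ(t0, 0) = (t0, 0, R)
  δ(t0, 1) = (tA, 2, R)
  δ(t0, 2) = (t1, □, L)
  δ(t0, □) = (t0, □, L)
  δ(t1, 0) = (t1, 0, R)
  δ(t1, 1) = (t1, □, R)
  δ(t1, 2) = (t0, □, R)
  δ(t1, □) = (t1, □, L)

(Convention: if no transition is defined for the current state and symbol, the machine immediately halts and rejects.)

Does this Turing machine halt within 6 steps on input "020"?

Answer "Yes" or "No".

Execution trace:
Initial: [t0]020
Step 1: δ(t0, 0) = (t0, 0, R) → 0[t0]20
Step 2: δ(t0, 2) = (t1, □, L) → [t1]0□0
Step 3: δ(t1, 0) = (t1, 0, R) → 0[t1]□0
Step 4: δ(t1, □) = (t1, □, L) → [t1]0□0
Step 5: δ(t1, 0) = (t1, 0, R) → 0[t1]□0
Step 6: δ(t1, □) = (t1, □, L) → [t1]0□0

The machine has not reached a halting state after 6 steps.
The machine did not halt within the 6-step bound.

Answer: No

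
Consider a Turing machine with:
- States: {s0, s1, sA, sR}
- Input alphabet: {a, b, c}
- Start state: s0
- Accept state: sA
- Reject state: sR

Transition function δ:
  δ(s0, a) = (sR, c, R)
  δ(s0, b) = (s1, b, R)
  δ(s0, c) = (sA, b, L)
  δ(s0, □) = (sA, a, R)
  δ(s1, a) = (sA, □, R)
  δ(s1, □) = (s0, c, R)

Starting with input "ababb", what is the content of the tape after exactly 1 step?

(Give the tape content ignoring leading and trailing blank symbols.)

Execution trace:
Initial: [s0]ababb
Step 1: δ(s0, a) = (sR, c, R) → c[sR]babb

The machine reaches the reject state sR and halts.

After 1 step, the tape (ignoring leading/trailing blanks) is: cbabb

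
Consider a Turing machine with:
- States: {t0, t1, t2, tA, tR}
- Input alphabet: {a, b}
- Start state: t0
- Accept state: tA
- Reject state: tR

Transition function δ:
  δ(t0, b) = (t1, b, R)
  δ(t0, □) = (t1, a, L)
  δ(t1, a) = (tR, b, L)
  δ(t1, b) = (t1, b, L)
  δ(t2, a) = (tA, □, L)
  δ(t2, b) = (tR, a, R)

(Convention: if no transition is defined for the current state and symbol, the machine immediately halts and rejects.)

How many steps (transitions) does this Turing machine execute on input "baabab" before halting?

Execution trace:
Initial: [t0]baabab
Step 1: δ(t0, b) = (t1, b, R) → b[t1]aabab
Step 2: δ(t1, a) = (tR, b, L) → [tR]bbabab

The machine reaches the reject state tR and halts.

The machine executed 2 steps before halting.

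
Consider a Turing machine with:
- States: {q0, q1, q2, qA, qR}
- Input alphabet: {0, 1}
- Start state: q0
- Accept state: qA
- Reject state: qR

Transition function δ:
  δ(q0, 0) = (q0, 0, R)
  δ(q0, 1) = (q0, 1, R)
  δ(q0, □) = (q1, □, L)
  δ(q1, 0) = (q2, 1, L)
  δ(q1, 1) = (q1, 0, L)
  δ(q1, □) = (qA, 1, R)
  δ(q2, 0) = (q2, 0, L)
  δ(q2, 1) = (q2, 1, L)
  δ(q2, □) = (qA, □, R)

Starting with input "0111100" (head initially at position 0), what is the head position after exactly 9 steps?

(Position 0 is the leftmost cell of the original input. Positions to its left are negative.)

Execution trace (head position shown):
Step 0: [q0]0111100  (head at position 0)
Step 1: move right → 0[q0]111100  (head at position 1)
Step 2: move right → 01[q0]11100  (head at position 2)
Step 3: move right → 011[q0]1100  (head at position 3)
Step 4: move right → 0111[q0]100  (head at position 4)
Step 5: move right → 01111[q0]00  (head at position 5)
Step 6: move right → 011110[q0]0  (head at position 6)
Step 7: move right → 0111100[q0]□  (head at position 7)
Step 8: move left → 011110[q1]0□  (head at position 6)
Step 9: move left → 01111[q2]01□  (head at position 5)

After 9 steps, the head is at position 5.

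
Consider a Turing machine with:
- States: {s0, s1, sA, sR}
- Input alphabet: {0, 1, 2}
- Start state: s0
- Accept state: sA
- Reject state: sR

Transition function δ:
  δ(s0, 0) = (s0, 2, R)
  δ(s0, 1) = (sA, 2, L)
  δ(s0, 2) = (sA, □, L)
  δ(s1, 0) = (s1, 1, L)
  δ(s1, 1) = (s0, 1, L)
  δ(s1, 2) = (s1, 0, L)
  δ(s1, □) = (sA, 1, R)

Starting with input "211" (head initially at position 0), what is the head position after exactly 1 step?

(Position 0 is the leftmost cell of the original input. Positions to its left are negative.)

Execution trace (head position shown):
Step 0: [s0]211  (head at position 0)
Step 1: move left → [sA]□□11  (head at position -1)

After 1 step, the head is at position -1.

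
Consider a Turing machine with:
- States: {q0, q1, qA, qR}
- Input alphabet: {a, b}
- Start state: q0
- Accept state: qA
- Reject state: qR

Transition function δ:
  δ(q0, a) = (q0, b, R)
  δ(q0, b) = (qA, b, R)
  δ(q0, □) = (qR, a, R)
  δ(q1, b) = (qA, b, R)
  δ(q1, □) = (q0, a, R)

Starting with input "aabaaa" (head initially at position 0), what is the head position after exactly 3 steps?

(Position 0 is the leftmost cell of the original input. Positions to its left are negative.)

Execution trace (head position shown):
Step 0: [q0]aabaaa  (head at position 0)
Step 1: move right → b[q0]abaaa  (head at position 1)
Step 2: move right → bb[q0]baaa  (head at position 2)
Step 3: move right → bbb[qA]aaa  (head at position 3)

After 3 steps, the head is at position 3.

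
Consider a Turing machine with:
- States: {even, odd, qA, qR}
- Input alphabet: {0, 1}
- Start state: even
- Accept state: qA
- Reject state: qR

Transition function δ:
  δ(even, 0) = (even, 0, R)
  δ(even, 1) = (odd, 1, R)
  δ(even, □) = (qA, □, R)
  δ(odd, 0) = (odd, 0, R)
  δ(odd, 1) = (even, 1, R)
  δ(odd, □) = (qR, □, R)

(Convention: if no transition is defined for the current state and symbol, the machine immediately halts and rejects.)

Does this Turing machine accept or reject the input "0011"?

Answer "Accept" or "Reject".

Execution trace:
Initial: [even]0011
Step 1: δ(even, 0) = (even, 0, R) → 0[even]011
Step 2: δ(even, 0) = (even, 0, R) → 00[even]11
Step 3: δ(even, 1) = (odd, 1, R) → 001[odd]1
Step 4: δ(odd, 1) = (even, 1, R) → 0011[even]□
Step 5: δ(even, □) = (qA, □, R) → 0011□[qA]□

The machine reaches the accept state qA and halts.

Answer: Accept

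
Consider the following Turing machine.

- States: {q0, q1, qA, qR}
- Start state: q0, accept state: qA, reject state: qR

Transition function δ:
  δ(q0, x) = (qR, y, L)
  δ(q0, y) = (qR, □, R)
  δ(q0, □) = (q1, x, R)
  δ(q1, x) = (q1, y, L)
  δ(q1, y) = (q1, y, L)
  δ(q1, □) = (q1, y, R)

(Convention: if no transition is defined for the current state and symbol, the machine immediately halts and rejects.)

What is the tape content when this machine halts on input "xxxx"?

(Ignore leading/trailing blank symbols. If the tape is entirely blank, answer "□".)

Execution trace:
Initial: [q0]xxxx
Step 1: δ(q0, x) = (qR, y, L) → [qR]□yxxx

The machine reaches the reject state qR and halts.

Final tape (ignoring leading/trailing blanks): yxxx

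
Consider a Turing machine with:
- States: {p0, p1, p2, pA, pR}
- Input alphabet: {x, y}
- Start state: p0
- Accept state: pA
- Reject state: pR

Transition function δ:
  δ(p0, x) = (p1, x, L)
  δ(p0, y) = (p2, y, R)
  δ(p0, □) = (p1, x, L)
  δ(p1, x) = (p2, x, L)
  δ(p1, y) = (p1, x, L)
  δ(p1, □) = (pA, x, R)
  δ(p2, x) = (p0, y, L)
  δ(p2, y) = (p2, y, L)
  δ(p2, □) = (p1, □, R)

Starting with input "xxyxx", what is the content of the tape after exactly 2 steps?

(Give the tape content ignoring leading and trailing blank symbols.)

Execution trace:
Initial: [p0]xxyxx
Step 1: δ(p0, x) = (p1, x, L) → [p1]□xxyxx
Step 2: δ(p1, □) = (pA, x, R) → x[pA]xxyxx

The machine reaches the accept state pA and halts.

After 2 steps, the tape (ignoring leading/trailing blanks) is: xxxyxx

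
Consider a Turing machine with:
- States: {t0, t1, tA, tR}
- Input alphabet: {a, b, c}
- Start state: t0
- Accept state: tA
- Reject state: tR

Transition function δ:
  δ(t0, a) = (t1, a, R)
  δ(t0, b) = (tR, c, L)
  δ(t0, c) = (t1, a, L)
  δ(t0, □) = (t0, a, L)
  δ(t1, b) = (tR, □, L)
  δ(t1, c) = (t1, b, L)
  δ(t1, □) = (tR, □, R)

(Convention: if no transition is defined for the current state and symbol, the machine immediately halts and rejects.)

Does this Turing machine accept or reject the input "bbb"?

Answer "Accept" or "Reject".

Execution trace:
Initial: [t0]bbb
Step 1: δ(t0, b) = (tR, c, L) → [tR]□cbb

The machine reaches the reject state tR and halts.

Answer: Reject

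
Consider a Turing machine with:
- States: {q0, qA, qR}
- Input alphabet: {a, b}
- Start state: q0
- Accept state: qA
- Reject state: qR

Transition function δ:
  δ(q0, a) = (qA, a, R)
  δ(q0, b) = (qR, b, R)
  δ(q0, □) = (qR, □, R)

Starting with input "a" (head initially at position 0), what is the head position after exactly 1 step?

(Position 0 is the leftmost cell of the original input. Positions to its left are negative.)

Execution trace (head position shown):
Step 0: [q0]a  (head at position 0)
Step 1: move right → a[qA]□  (head at position 1)

After 1 step, the head is at position 1.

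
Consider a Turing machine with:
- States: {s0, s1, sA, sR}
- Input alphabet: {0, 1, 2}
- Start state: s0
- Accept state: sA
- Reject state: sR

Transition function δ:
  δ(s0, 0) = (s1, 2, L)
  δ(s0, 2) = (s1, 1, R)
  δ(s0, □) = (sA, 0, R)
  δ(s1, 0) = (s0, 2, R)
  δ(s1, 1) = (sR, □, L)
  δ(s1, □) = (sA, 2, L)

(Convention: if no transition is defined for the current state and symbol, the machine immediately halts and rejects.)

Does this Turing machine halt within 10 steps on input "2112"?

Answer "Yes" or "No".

Execution trace:
Initial: [s0]2112
Step 1: δ(s0, 2) = (s1, 1, R) → 1[s1]112
Step 2: δ(s1, 1) = (sR, □, L) → [sR]1□12

The machine reaches the reject state sR and halts.
The machine halted after 2 steps (within the 10-step bound).

Answer: Yes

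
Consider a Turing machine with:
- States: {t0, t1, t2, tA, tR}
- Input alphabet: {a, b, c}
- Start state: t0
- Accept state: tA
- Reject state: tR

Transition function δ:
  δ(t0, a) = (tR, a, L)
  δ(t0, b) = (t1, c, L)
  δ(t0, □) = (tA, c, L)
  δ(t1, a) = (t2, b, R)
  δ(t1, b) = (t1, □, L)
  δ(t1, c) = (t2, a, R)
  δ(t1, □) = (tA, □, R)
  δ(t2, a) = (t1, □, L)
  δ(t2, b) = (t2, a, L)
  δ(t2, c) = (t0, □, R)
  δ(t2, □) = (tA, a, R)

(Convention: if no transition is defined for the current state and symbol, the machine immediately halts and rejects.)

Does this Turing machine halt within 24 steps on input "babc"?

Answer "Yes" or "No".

Execution trace:
Initial: [t0]babc
Step 1: δ(t0, b) = (t1, c, L) → [t1]□cabc
Step 2: δ(t1, □) = (tA, □, R) → □[tA]cabc

The machine reaches the accept state tA and halts.
The machine halted after 2 steps (within the 24-step bound).

Answer: Yes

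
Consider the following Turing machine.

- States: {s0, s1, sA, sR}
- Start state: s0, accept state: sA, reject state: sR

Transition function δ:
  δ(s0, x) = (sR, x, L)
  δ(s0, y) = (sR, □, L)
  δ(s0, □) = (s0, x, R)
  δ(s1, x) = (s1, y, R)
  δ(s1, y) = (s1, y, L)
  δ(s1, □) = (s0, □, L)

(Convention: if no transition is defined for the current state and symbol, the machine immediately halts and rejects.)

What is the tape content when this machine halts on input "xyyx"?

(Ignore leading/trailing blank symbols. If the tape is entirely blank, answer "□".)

Execution trace:
Initial: [s0]xyyx
Step 1: δ(s0, x) = (sR, x, L) → [sR]□xyyx

The machine reaches the reject state sR and halts.

Final tape (ignoring leading/trailing blanks): xyyx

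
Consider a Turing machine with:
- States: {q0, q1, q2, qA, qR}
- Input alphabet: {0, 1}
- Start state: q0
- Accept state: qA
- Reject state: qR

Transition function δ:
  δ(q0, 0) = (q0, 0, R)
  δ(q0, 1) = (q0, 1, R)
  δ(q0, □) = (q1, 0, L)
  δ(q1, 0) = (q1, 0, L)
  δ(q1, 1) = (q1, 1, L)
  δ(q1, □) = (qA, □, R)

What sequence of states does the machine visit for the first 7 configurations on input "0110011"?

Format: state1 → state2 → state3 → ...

Execution trace:
Initial: [q0]0110011
Step 1: δ(q0, 0) = (q0, 0, R) → 0[q0]110011
Step 2: δ(q0, 1) = (q0, 1, R) → 01[q0]10011
Step 3: δ(q0, 1) = (q0, 1, R) → 011[q0]0011
Step 4: δ(q0, 0) = (q0, 0, R) → 0110[q0]011
Step 5: δ(q0, 0) = (q0, 0, R) → 01100[q0]11
Step 6: δ(q0, 1) = (q0, 1, R) → 011001[q0]1

State sequence: q0 → q0 → q0 → q0 → q0 → q0 → q0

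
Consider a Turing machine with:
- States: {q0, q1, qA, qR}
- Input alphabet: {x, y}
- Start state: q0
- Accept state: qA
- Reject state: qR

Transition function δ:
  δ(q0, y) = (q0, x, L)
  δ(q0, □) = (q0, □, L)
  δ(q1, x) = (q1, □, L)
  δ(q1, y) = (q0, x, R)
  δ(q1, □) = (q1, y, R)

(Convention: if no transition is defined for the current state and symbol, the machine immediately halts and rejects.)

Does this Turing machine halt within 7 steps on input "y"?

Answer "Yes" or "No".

Execution trace:
Initial: [q0]y
Step 1: δ(q0, y) = (q0, x, L) → [q0]□x
Step 2: δ(q0, □) = (q0, □, L) → [q0]□□x
Step 3: δ(q0, □) = (q0, □, L) → [q0]□□□x
Step 4: δ(q0, □) = (q0, □, L) → [q0]□□□□x
Step 5: δ(q0, □) = (q0, □, L) → [q0]□□□□□x
Step 6: δ(q0, □) = (q0, □, L) → [q0]□□□□□□x
Step 7: δ(q0, □) = (q0, □, L) → [q0]□□□□□□□x

The machine has not reached a halting state after 7 steps.
The machine did not halt within the 7-step bound.

Answer: No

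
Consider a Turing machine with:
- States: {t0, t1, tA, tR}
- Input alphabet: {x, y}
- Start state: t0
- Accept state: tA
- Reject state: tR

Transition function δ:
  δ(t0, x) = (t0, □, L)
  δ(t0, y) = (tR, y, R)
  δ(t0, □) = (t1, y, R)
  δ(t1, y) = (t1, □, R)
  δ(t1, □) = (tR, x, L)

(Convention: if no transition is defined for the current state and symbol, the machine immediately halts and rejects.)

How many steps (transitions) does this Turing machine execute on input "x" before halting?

Execution trace:
Initial: [t0]x
Step 1: δ(t0, x) = (t0, □, L) → [t0]□□
Step 2: δ(t0, □) = (t1, y, R) → y[t1]□
Step 3: δ(t1, □) = (tR, x, L) → [tR]yx

The machine reaches the reject state tR and halts.

The machine executed 3 steps before halting.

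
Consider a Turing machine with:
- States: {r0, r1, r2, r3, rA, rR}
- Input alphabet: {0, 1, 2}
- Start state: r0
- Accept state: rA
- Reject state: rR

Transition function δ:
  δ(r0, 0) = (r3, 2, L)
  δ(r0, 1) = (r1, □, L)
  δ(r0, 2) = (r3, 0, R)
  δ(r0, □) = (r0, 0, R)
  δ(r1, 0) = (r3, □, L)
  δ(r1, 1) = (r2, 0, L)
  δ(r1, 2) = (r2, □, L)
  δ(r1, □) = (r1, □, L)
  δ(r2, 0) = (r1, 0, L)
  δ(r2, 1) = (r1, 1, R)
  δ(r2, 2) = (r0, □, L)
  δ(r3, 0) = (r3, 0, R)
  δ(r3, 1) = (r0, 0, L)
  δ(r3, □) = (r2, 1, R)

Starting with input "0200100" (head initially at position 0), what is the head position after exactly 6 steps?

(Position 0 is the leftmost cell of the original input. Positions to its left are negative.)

Execution trace (head position shown):
Step 0: [r0]0200100  (head at position 0)
Step 1: move left → [r3]□2200100  (head at position -1)
Step 2: move right → 1[r2]2200100  (head at position 0)
Step 3: move left → [r0]1□200100  (head at position -1)
Step 4: move left → [r1]□□□200100  (head at position -2)
Step 5: move left → [r1]□□□□200100  (head at position -3)
Step 6: move left → [r1]□□□□□200100  (head at position -4)

After 6 steps, the head is at position -4.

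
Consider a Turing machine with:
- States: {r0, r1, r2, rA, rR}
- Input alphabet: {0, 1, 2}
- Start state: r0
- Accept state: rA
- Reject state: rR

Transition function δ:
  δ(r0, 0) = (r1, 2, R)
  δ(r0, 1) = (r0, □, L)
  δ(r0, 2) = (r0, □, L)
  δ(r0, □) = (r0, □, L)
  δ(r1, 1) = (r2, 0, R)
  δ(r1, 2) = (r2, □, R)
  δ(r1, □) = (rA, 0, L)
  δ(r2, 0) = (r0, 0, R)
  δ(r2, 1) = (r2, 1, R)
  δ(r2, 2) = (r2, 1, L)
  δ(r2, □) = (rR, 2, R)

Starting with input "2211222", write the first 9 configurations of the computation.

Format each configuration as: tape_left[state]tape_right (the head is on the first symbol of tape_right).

Transitions applied:
Step 1: δ(r0, 2) = (r0, □, L)
Step 2: δ(r0, □) = (r0, □, L)
Step 3: δ(r0, □) = (r0, □, L)
Step 4: δ(r0, □) = (r0, □, L)
Step 5: δ(r0, □) = (r0, □, L)
Step 6: δ(r0, □) = (r0, □, L)
Step 7: δ(r0, □) = (r0, □, L)
Step 8: δ(r0, □) = (r0, □, L)

The first 9 configurations are:
[r0]2211222 ⊢ [r0]□□211222 ⊢ [r0]□□□211222 ⊢ [r0]□□□□211222 ⊢ [r0]□□□□□211222 ⊢ [r0]□□□□□□211222 ⊢ [r0]□□□□□□□211222 ⊢ [r0]□□□□□□□□211222 ⊢ [r0]□□□□□□□□□211222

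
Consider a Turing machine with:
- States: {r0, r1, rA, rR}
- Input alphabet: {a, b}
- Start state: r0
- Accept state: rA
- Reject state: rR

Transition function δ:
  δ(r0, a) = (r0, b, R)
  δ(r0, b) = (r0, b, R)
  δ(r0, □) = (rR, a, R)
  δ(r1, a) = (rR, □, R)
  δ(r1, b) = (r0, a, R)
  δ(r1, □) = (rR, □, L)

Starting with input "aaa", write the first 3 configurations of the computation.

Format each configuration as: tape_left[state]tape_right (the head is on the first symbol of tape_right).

Transitions applied:
Step 1: δ(r0, a) = (r0, b, R)
Step 2: δ(r0, a) = (r0, b, R)

The first 3 configurations are:
[r0]aaa ⊢ b[r0]aa ⊢ bb[r0]a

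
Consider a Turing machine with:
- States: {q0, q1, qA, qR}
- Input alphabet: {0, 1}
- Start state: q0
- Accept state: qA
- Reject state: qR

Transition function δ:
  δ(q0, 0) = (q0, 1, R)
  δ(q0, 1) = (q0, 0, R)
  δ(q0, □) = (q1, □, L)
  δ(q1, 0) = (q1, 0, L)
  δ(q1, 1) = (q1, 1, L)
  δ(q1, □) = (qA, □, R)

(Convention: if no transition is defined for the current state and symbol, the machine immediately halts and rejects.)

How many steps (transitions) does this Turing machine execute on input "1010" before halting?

Execution trace:
Initial: [q0]1010
Step 1: δ(q0, 1) = (q0, 0, R) → 0[q0]010
Step 2: δ(q0, 0) = (q0, 1, R) → 01[q0]10
Step 3: δ(q0, 1) = (q0, 0, R) → 010[q0]0
Step 4: δ(q0, 0) = (q0, 1, R) → 0101[q0]□
Step 5: δ(q0, □) = (q1, □, L) → 010[q1]1□
Step 6: δ(q1, 1) = (q1, 1, L) → 01[q1]01□
Step 7: δ(q1, 0) = (q1, 0, L) → 0[q1]101□
Step 8: δ(q1, 1) = (q1, 1, L) → [q1]0101□
Step 9: δ(q1, 0) = (q1, 0, L) → [q1]□0101□
Step 10: δ(q1, □) = (qA, □, R) → □[qA]0101□

The machine reaches the accept state qA and halts.

The machine executed 10 steps before halting.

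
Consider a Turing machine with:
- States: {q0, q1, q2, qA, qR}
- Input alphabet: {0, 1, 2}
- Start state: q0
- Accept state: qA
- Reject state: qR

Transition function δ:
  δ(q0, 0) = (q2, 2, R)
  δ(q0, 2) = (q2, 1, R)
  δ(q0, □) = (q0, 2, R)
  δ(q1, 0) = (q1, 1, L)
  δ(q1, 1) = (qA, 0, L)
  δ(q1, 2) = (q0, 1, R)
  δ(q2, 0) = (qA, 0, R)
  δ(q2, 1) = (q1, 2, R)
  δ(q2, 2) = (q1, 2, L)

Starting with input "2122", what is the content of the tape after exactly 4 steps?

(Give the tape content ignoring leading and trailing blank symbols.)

Execution trace:
Initial: [q0]2122
Step 1: δ(q0, 2) = (q2, 1, R) → 1[q2]122
Step 2: δ(q2, 1) = (q1, 2, R) → 12[q1]22
Step 3: δ(q1, 2) = (q0, 1, R) → 121[q0]2
Step 4: δ(q0, 2) = (q2, 1, R) → 1211[q2]□

No transition is defined for δ(q2, □). By convention the machine halts and rejects.

After 4 steps, the tape (ignoring leading/trailing blanks) is: 1211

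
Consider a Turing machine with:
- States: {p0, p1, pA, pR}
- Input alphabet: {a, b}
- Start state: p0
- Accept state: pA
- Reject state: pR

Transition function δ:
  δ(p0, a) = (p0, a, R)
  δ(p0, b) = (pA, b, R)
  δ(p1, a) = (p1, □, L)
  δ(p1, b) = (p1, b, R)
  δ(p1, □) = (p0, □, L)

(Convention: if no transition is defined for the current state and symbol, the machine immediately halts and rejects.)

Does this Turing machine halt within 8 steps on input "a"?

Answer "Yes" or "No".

Execution trace:
Initial: [p0]a
Step 1: δ(p0, a) = (p0, a, R) → a[p0]□

No transition is defined for δ(p0, □). By convention the machine halts and rejects.
The machine halted after 1 step (within the 8-step bound).

Answer: Yes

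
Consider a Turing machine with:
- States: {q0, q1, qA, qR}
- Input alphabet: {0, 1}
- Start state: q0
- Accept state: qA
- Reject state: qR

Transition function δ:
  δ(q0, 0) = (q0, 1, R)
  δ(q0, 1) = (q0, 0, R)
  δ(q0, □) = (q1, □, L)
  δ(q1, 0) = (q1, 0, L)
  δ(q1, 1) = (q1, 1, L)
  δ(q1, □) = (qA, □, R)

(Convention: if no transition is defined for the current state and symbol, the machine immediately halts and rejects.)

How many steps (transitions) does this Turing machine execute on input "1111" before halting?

Execution trace:
Initial: [q0]1111
Step 1: δ(q0, 1) = (q0, 0, R) → 0[q0]111
Step 2: δ(q0, 1) = (q0, 0, R) → 00[q0]11
Step 3: δ(q0, 1) = (q0, 0, R) → 000[q0]1
Step 4: δ(q0, 1) = (q0, 0, R) → 0000[q0]□
Step 5: δ(q0, □) = (q1, □, L) → 000[q1]0□
Step 6: δ(q1, 0) = (q1, 0, L) → 00[q1]00□
Step 7: δ(q1, 0) = (q1, 0, L) → 0[q1]000□
Step 8: δ(q1, 0) = (q1, 0, L) → [q1]0000□
Step 9: δ(q1, 0) = (q1, 0, L) → [q1]□0000□
Step 10: δ(q1, □) = (qA, □, R) → □[qA]0000□

The machine reaches the accept state qA and halts.

The machine executed 10 steps before halting.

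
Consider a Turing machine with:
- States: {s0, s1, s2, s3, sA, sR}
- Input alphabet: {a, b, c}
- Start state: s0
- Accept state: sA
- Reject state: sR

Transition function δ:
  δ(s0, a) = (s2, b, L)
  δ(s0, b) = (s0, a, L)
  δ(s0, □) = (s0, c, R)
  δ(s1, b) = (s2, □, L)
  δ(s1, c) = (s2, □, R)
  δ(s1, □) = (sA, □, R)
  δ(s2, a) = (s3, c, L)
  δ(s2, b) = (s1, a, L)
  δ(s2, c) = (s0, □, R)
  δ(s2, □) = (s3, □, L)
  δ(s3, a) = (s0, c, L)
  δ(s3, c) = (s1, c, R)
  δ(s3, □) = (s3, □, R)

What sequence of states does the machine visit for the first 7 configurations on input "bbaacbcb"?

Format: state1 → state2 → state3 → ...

Execution trace:
Initial: [s0]bbaacbcb
Step 1: δ(s0, b) = (s0, a, L) → [s0]□abaacbcb
Step 2: δ(s0, □) = (s0, c, R) → c[s0]abaacbcb
Step 3: δ(s0, a) = (s2, b, L) → [s2]cbbaacbcb
Step 4: δ(s2, c) = (s0, □, R) → □[s0]bbaacbcb
Step 5: δ(s0, b) = (s0, a, L) → [s0]□abaacbcb
Step 6: δ(s0, □) = (s0, c, R) → c[s0]abaacbcb

State sequence: s0 → s0 → s0 → s2 → s0 → s0 → s0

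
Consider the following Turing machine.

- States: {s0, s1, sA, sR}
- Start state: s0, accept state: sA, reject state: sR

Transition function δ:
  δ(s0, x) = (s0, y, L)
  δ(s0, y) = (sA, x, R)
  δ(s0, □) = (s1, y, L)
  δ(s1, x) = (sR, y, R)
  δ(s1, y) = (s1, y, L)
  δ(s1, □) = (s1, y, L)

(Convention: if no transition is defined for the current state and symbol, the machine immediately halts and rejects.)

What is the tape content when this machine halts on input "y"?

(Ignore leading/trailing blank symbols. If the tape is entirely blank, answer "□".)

Execution trace:
Initial: [s0]y
Step 1: δ(s0, y) = (sA, x, R) → x[sA]□

The machine reaches the accept state sA and halts.

Final tape (ignoring leading/trailing blanks): x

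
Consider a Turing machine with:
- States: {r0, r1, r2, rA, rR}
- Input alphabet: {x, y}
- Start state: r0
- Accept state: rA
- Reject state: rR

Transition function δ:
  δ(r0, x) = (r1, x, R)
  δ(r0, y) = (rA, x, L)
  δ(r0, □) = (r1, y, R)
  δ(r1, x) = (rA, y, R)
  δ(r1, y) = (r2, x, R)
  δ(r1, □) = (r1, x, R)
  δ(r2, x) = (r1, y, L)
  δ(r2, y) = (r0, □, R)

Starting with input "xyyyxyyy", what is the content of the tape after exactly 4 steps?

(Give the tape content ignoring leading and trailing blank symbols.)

Execution trace:
Initial: [r0]xyyyxyyy
Step 1: δ(r0, x) = (r1, x, R) → x[r1]yyyxyyy
Step 2: δ(r1, y) = (r2, x, R) → xx[r2]yyxyyy
Step 3: δ(r2, y) = (r0, □, R) → xx□[r0]yxyyy
Step 4: δ(r0, y) = (rA, x, L) → xx[rA]□xxyyy

The machine reaches the accept state rA and halts.

After 4 steps, the tape (ignoring leading/trailing blanks) is: xx□xxyyy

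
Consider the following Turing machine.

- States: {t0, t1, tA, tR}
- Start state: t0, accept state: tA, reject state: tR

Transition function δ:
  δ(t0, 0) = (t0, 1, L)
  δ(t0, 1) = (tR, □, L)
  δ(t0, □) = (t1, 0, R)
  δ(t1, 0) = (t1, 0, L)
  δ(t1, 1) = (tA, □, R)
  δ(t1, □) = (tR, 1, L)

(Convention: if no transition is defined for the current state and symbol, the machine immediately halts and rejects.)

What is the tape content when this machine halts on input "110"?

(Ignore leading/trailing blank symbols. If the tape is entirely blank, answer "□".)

Execution trace:
Initial: [t0]110
Step 1: δ(t0, 1) = (tR, □, L) → [tR]□□10

The machine reaches the reject state tR and halts.

Final tape (ignoring leading/trailing blanks): 10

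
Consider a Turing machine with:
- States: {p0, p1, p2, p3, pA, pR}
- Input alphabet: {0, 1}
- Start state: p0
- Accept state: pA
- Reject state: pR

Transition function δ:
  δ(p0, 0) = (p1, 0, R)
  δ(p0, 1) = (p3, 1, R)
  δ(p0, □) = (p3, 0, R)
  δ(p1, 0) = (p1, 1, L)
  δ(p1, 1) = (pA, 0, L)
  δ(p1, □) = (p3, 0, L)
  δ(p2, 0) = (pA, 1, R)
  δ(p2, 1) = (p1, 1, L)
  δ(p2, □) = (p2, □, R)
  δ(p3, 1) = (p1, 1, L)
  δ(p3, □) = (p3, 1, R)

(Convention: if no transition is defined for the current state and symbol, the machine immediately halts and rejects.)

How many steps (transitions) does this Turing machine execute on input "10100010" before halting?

Execution trace:
Initial: [p0]10100010
Step 1: δ(p0, 1) = (p3, 1, R) → 1[p3]0100010

No transition is defined for δ(p3, 0). By convention the machine halts and rejects.

The machine executed 1 step before halting.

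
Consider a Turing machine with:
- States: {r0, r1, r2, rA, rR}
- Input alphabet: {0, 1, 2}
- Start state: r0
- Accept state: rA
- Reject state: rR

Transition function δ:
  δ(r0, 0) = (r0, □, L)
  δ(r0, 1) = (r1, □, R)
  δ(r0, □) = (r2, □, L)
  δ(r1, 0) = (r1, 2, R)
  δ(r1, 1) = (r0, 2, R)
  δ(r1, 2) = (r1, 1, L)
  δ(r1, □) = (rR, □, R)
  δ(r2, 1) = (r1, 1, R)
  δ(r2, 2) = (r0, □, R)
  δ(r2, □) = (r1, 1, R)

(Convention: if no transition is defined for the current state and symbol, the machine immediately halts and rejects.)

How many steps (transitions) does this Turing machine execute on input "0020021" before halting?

Execution trace:
Initial: [r0]0020021
Step 1: δ(r0, 0) = (r0, □, L) → [r0]□□020021
Step 2: δ(r0, □) = (r2, □, L) → [r2]□□□020021
Step 3: δ(r2, □) = (r1, 1, R) → 1[r1]□□020021
Step 4: δ(r1, □) = (rR, □, R) → 1□[rR]□020021

The machine reaches the reject state rR and halts.

The machine executed 4 steps before halting.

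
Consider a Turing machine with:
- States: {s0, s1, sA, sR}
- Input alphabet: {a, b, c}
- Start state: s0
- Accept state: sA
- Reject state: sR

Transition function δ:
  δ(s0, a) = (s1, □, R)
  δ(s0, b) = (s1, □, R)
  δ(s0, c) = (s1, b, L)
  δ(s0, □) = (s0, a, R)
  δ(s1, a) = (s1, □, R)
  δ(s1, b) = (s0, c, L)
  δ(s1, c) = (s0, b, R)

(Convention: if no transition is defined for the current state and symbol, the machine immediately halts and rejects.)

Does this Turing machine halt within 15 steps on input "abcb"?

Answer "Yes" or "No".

Execution trace:
Initial: [s0]abcb
Step 1: δ(s0, a) = (s1, □, R) → □[s1]bcb
Step 2: δ(s1, b) = (s0, c, L) → [s0]□ccb
Step 3: δ(s0, □) = (s0, a, R) → a[s0]ccb
Step 4: δ(s0, c) = (s1, b, L) → [s1]abcb
Step 5: δ(s1, a) = (s1, □, R) → □[s1]bcb
Step 6: δ(s1, b) = (s0, c, L) → [s0]□ccb
Step 7: δ(s0, □) = (s0, a, R) → a[s0]ccb
Step 8: δ(s0, c) = (s1, b, L) → [s1]abcb
Step 9: δ(s1, a) = (s1, □, R) → □[s1]bcb
Step 10: δ(s1, b) = (s0, c, L) → [s0]□ccb
Step 11: δ(s0, □) = (s0, a, R) → a[s0]ccb
Step 12: δ(s0, c) = (s1, b, L) → [s1]abcb
Step 13: δ(s1, a) = (s1, □, R) → □[s1]bcb
Step 14: δ(s1, b) = (s0, c, L) → [s0]□ccb
Step 15: δ(s0, □) = (s0, a, R) → a[s0]ccb

The machine has not reached a halting state after 15 steps.
The machine did not halt within the 15-step bound.

Answer: No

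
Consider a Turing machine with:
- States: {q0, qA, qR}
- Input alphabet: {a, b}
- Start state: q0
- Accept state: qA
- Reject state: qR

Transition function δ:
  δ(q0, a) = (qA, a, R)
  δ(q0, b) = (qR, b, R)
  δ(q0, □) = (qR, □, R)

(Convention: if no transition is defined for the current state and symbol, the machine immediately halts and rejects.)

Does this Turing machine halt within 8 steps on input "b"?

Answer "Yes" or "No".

Execution trace:
Initial: [q0]b
Step 1: δ(q0, b) = (qR, b, R) → b[qR]□

The machine reaches the reject state qR and halts.
The machine halted after 1 step (within the 8-step bound).

Answer: Yes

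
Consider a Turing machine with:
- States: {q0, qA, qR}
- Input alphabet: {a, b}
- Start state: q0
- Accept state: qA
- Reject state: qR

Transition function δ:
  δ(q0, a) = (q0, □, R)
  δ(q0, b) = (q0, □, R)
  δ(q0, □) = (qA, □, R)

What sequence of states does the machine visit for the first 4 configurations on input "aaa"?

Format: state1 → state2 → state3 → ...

Execution trace:
Initial: [q0]aaa
Step 1: δ(q0, a) = (q0, □, R) → □[q0]aa
Step 2: δ(q0, a) = (q0, □, R) → □□[q0]a
Step 3: δ(q0, a) = (q0, □, R) → □□□[q0]□

State sequence: q0 → q0 → q0 → q0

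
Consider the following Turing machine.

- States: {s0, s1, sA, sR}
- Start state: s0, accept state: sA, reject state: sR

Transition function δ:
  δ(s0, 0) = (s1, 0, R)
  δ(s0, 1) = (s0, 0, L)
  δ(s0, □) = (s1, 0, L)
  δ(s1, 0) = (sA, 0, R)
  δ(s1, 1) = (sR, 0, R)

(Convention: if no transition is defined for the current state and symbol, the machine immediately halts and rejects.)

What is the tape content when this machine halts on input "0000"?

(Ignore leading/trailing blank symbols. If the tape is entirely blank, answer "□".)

Execution trace:
Initial: [s0]0000
Step 1: δ(s0, 0) = (s1, 0, R) → 0[s1]000
Step 2: δ(s1, 0) = (sA, 0, R) → 00[sA]00

The machine reaches the accept state sA and halts.

Final tape (ignoring leading/trailing blanks): 0000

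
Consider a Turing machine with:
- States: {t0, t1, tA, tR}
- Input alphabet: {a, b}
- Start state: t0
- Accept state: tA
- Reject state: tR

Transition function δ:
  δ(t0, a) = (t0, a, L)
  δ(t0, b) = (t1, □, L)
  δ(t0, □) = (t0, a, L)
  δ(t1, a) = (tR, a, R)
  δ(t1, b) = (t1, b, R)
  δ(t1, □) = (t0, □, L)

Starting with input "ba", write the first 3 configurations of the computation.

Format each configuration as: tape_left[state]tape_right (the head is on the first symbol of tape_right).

Transitions applied:
Step 1: δ(t0, b) = (t1, □, L)
Step 2: δ(t1, □) = (t0, □, L)

The first 3 configurations are:
[t0]ba ⊢ [t1]□□a ⊢ [t0]□□□a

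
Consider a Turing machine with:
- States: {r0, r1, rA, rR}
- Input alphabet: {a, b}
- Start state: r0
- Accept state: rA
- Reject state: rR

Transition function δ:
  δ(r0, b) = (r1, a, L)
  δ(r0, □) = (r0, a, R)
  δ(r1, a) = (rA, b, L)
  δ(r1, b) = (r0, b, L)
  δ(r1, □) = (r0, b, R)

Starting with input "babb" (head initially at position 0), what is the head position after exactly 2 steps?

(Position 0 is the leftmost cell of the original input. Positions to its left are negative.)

Execution trace (head position shown):
Step 0: [r0]babb  (head at position 0)
Step 1: move left → [r1]□aabb  (head at position -1)
Step 2: move right → b[r0]aabb  (head at position 0)

After 2 steps, the head is at position 0.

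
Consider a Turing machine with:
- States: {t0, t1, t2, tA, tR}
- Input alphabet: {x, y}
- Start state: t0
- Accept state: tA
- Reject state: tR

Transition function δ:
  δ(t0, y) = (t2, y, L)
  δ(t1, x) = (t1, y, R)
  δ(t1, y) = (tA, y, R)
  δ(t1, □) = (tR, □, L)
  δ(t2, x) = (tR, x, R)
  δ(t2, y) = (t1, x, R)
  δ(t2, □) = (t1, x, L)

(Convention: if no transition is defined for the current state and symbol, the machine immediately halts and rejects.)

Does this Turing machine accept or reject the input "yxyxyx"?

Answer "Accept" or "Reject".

Execution trace:
Initial: [t0]yxyxyx
Step 1: δ(t0, y) = (t2, y, L) → [t2]□yxyxyx
Step 2: δ(t2, □) = (t1, x, L) → [t1]□xyxyxyx
Step 3: δ(t1, □) = (tR, □, L) → [tR]□□xyxyxyx

The machine reaches the reject state tR and halts.

Answer: Reject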